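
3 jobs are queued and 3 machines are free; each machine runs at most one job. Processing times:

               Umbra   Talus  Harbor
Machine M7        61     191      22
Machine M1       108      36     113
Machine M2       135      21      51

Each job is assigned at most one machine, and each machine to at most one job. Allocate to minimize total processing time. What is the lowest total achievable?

Treat this as an assignment problem: match each job to one machine.
Optimal: Umbra→Machine M7 (61 min), Talus→Machine M1 (36 min), Harbor→Machine M2 (51 min) — total 61+36+51 = 148 min.

Min total: 148 min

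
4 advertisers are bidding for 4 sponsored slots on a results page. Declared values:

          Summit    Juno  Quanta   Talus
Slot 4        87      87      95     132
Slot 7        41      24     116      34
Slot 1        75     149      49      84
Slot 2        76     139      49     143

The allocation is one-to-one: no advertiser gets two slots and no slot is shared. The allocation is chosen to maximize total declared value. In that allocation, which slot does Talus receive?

This is the linear assignment problem.
Optimal: Summit→Slot 4 ($87), Juno→Slot 1 ($149), Quanta→Slot 7 ($116), Talus→Slot 2 ($143) — total 87+149+116+143 = $495.
Column-greedy (each slot in turn goes to its best remaining advertiser) gives $473, worse by 22.
Next-best assignment: Summit→Slot 2, Juno→Slot 1, Quanta→Slot 7, Talus→Slot 4 = $473.
No other one-to-one assignment exceeds $495.

Talus receives Slot 2.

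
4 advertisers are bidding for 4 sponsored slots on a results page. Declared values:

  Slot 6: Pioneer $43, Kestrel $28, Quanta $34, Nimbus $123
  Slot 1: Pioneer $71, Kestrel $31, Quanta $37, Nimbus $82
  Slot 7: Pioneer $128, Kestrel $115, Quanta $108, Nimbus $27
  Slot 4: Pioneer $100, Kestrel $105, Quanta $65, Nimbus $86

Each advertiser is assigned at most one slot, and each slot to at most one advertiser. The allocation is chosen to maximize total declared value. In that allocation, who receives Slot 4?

Kestrel receives Slot 4.

Optimal: Pioneer→Slot 1 ($71), Kestrel→Slot 4 ($105), Quanta→Slot 7 ($108), Nimbus→Slot 6 ($123) — total 71+105+108+123 = $407.
Max-entry greedy (repeatedly take the single best remaining cell) gives $393, worse by 14.
Next-best assignment: Pioneer→Slot 7, Kestrel→Slot 4, Quanta→Slot 1, Nimbus→Slot 6 = $393.
Swapping Nimbus↔Kestrel (Nimbus→Slot 4 $86, Kestrel→Slot 6 $28) loses 114.
Kestrel's own top slot is Slot 7 ($115), but forcing Kestrel→Slot 7 and reassigning the rest optimally gives only $375 — worse by 32.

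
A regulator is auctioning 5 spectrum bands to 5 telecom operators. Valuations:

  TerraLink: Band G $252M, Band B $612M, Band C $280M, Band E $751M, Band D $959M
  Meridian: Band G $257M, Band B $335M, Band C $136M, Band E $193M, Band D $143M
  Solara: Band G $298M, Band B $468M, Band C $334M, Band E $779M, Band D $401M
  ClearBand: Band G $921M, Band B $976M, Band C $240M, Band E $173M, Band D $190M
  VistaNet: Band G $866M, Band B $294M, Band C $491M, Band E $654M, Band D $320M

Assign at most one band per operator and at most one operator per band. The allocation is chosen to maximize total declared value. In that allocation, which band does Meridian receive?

Meridian receives Band C.

Optimal: TerraLink→Band D ($959M), Meridian→Band C ($136M), Solara→Band E ($779M), ClearBand→Band B ($976M), VistaNet→Band G ($866M) — total 959+136+779+976+866 = $3716M.
Column-greedy (each band in turn goes to its best remaining operator) gives $2946M, worse by 770.
Next-best assignment: TerraLink→Band D, Meridian→Band B, Solara→Band E, ClearBand→Band G, VistaNet→Band C = $3485M.
Checked against all permutations: $3716M is optimal.
Meridian's own top band is Band B ($335M), but forcing Meridian→Band B and reassigning the rest optimally gives only $3485M — worse by 231.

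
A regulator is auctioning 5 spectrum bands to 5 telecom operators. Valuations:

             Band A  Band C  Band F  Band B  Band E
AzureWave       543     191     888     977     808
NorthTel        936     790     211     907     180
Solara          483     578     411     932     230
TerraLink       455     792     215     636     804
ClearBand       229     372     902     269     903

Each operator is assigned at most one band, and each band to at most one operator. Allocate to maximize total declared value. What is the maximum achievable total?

Max total: $4451M

This is the linear assignment problem.
Optimal: AzureWave→Band F ($888M), NorthTel→Band A ($936M), Solara→Band B ($932M), TerraLink→Band C ($792M), ClearBand→Band E ($903M) — total 888+936+932+792+903 = $4451M.
Max-entry greedy (repeatedly take the single best remaining cell) gives $4019M, worse by 432.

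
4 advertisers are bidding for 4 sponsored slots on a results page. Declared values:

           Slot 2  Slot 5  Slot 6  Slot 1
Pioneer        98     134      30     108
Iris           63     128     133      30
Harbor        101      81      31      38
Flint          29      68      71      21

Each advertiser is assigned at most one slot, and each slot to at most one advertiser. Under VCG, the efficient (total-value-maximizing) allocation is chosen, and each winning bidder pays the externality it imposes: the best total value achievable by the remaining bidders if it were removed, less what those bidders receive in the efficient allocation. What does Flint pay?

Efficient allocation: Pioneer→Slot 1 ($108), Iris→Slot 6 ($133), Harbor→Slot 2 ($101), Flint→Slot 5 ($68); total welfare W = $410.
Flint receives Slot 5 at value $68, so the others get W − 68 = $342.
Without Flint: best allocation of the remaining 3 bidders over all 4 slots is Pioneer→Slot 5 ($134), Iris→Slot 6 ($133), Harbor→Slot 2 ($101), total $368.
VCG payment = (others' best without Flint) − (others' welfare with Flint) = 368 − 342 = $26.

Flint pays $26.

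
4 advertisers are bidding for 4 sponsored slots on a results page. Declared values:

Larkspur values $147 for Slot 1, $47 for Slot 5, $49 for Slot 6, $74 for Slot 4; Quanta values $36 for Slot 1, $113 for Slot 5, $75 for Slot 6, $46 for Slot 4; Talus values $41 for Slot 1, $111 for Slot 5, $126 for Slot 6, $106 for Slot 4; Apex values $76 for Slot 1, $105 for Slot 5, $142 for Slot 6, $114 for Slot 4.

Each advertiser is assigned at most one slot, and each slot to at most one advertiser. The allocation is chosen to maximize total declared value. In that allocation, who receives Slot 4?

Talus receives Slot 4.

Optimal: Larkspur→Slot 1 ($147), Quanta→Slot 5 ($113), Talus→Slot 4 ($106), Apex→Slot 6 ($142) — total 147+113+106+142 = $508.
Row-greedy (each advertiser in turn takes its best remaining slot) gives $500, worse by 8.
Checked against all permutations: $508 is optimal.
Talus's own top slot is Slot 6 ($126), but forcing Talus→Slot 6 and reassigning the rest optimally gives only $500 — worse by 8.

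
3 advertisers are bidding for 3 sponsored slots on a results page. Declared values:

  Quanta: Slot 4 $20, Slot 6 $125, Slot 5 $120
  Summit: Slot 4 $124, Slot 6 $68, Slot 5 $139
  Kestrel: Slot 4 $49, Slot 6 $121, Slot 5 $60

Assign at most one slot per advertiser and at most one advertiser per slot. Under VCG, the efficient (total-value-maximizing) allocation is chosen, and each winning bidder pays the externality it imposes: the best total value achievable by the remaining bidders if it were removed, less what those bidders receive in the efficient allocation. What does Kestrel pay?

Efficient allocation: Quanta→Slot 5 ($120), Summit→Slot 4 ($124), Kestrel→Slot 6 ($121); total welfare W = $365.
Kestrel receives Slot 6 at value $121, so the others get W − 121 = $244.
Without Kestrel: best allocation of the remaining 2 bidders over all 3 slots is Quanta→Slot 6 ($125), Summit→Slot 5 ($139), total $264.
VCG payment = (others' best without Kestrel) − (others' welfare with Kestrel) = 264 − 244 = $20.

Kestrel pays $20.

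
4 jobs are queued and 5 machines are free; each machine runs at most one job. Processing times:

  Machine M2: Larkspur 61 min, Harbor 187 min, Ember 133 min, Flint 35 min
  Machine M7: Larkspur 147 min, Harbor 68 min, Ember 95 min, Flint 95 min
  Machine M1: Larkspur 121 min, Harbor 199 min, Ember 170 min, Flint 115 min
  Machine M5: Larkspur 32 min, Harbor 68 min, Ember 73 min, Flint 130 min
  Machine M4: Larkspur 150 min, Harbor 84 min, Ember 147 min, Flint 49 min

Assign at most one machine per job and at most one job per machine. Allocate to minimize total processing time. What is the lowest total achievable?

Minimum total: 246 min

This is a one-to-one assignment (minimum-cost bipartite matching).
Optimal: Larkspur→Machine M5 (32 min), Harbor→Machine M4 (84 min), Ember→Machine M7 (95 min), Flint→Machine M2 (35 min) — total 32+84+95+35 = 246 min.
Min-entry greedy (repeatedly take the single cheapest remaining cell) gives 282 min, worse by 36.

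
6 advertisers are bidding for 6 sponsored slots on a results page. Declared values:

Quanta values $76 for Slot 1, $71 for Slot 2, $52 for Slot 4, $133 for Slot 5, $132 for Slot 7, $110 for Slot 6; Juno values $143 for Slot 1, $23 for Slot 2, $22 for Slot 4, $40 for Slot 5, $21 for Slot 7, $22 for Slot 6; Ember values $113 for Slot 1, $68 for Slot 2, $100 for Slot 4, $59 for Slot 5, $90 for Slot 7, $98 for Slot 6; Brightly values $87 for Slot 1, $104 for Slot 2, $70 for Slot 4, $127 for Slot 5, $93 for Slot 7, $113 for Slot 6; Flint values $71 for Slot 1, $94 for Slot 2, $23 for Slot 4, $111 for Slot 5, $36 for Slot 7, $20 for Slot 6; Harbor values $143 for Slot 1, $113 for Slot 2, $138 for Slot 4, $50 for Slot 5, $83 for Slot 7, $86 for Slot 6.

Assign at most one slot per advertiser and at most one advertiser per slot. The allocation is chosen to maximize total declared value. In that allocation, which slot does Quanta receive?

Optimal: Quanta→Slot 7 ($132), Juno→Slot 1 ($143), Ember→Slot 6 ($98), Brightly→Slot 5 ($127), Flint→Slot 2 ($94), Harbor→Slot 4 ($138) — total 132+143+98+127+94+138 = $732.
Next-best assignment: Quanta→Slot 7, Juno→Slot 1, Ember→Slot 6, Brightly→Slot 2, Flint→Slot 5, Harbor→Slot 4 = $726.
Swapping Juno↔Brightly (Juno→Slot 5 $40, Brightly→Slot 1 $87) loses 143.
Every other assignment is strictly worse.
Quanta's own top slot is Slot 5 ($133), but forcing Quanta→Slot 5 and reassigning the rest optimally gives only $711 — worse by 21.

Quanta receives Slot 7.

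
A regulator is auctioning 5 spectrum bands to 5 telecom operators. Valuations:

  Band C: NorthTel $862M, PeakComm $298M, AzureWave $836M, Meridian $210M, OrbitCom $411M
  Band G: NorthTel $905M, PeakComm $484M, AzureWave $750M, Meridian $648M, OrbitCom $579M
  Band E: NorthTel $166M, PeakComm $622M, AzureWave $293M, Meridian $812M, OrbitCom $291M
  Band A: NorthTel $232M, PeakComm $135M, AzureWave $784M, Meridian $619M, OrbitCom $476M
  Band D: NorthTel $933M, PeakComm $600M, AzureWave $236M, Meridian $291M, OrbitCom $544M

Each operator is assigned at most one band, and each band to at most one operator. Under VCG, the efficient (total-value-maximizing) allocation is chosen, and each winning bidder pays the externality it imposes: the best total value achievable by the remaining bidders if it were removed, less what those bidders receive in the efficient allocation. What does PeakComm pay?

PeakComm pays $123M.

Efficient allocation: NorthTel→Band C ($862M), PeakComm→Band D ($600M), AzureWave→Band A ($784M), Meridian→Band E ($812M), OrbitCom→Band G ($579M); total welfare W = $3637M.
PeakComm receives Band D at value $600M, so the others get W − 600 = $3037M.
Without PeakComm: best allocation of the remaining 4 bidders over all 5 bands is NorthTel→Band D ($933M), AzureWave→Band C ($836M), Meridian→Band E ($812M), OrbitCom→Band G ($579M), total $3160M.
VCG payment = (others' best without PeakComm) − (others' welfare with PeakComm) = 3160 − 3037 = $123M.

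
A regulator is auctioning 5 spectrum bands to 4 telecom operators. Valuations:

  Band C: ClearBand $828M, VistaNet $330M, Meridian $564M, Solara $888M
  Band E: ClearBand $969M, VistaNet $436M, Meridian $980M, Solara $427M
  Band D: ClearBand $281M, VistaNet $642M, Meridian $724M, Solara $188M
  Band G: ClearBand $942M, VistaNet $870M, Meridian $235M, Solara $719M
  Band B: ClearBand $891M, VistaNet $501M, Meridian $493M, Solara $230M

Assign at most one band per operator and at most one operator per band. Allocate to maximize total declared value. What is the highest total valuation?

Optimal: ClearBand→Band B ($891M), VistaNet→Band G ($870M), Meridian→Band E ($980M), Solara→Band C ($888M) — total 891+870+980+888 = $3629M.
Max-entry greedy (repeatedly take the single best remaining cell) gives $3452M, worse by 177.
Next-best assignment: ClearBand→Band G, VistaNet→Band D, Meridian→Band E, Solara→Band C = $3452M.
Swapping ClearBand↔Meridian (ClearBand→Band E $969M, Meridian→Band B $493M) loses 409.
Checked against all permutations: $3629M is optimal.

Maximum total: $3629M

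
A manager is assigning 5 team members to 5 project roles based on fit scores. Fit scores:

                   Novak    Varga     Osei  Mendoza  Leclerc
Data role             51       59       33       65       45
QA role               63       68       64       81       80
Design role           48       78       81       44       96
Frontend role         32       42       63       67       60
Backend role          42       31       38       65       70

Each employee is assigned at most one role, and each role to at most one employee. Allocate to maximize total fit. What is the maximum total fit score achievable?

This is a one-to-one assignment (maximum-weight bipartite matching).
Optimal: Novak→QA role (63 pts), Varga→Data role (59 pts), Osei→Frontend role (63 pts), Mendoza→Backend role (65 pts), Leclerc→Design role (96 pts) — total 63+59+63+65+96 = 346 pts.
Max-entry greedy (repeatedly take the single best remaining cell) gives 341 pts, worse by 5.
Every other assignment is strictly worse.

Max total: 346 pts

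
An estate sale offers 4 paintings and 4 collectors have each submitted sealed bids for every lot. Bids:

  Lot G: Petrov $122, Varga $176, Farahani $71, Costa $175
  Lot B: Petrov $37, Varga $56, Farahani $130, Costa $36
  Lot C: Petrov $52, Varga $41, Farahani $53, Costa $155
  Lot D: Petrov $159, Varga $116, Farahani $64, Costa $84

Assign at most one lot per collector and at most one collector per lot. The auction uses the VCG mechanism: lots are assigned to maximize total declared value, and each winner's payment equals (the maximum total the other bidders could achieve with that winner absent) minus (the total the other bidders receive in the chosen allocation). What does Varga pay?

Varga pays $20.

Efficient allocation: Petrov→Lot D ($159), Varga→Lot G ($176), Farahani→Lot B ($130), Costa→Lot C ($155); total welfare W = $620.
Varga receives Lot G at value $176, so the others get W − 176 = $444.
Without Varga: best allocation of the remaining 3 bidders over all 4 lots is Petrov→Lot D ($159), Farahani→Lot B ($130), Costa→Lot G ($175), total $464.
VCG payment = (others' best without Varga) − (others' welfare with Varga) = 464 − 444 = $20.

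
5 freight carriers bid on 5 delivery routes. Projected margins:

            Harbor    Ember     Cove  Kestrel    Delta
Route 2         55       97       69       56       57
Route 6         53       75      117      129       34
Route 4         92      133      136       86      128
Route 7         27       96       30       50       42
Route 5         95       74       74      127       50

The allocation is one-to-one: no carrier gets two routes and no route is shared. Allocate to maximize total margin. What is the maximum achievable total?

This is a one-to-one assignment (maximum-weight bipartite matching).
Optimal: Harbor→Route 2 ($55k), Ember→Route 7 ($96k), Cove→Route 6 ($117k), Kestrel→Route 5 ($127k), Delta→Route 4 ($128k) — total 55+96+117+127+128 = $523k.
Row-greedy (each carrier in turn takes its best remaining route) gives $443k, worse by 80.
Next-best assignment: Harbor→Route 5, Ember→Route 7, Cove→Route 2, Kestrel→Route 6, Delta→Route 4 = $517k.
Swapping Cove↔Kestrel (Cove→Route 5 $74k, Kestrel→Route 6 $129k) loses 41.
No other one-to-one assignment exceeds $523k.

Max total: $523k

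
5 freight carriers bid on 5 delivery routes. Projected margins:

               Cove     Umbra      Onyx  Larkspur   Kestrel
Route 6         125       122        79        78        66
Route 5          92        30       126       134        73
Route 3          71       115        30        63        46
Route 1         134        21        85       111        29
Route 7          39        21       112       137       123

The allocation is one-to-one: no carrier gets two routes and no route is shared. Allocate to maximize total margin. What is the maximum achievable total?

This is a one-to-one assignment (maximum-weight bipartite matching).
Optimal: Cove→Route 6 ($125k), Umbra→Route 3 ($115k), Onyx→Route 5 ($126k), Larkspur→Route 1 ($111k), Kestrel→Route 7 ($123k) — total 125+115+126+111+123 = $600k.
Column-greedy (each route in turn goes to its best remaining carrier) gives $582k, worse by 18.
Checked against all permutations: $600k is optimal.

Max total: $600k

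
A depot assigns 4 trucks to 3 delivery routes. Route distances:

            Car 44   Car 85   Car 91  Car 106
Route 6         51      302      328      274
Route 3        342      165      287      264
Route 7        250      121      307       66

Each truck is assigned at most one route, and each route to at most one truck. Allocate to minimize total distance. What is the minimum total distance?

Minimum total: 282 km

This is a one-to-one assignment (minimum-cost bipartite matching).
Optimal: Car 44→Route 6 (51 km), Car 85→Route 3 (165 km), Car 106→Route 7 (66 km) — total 51+165+66 = 282 km.
Row-greedy (each truck in turn takes its cheapest remaining route) gives 459 km, worse by 177.
Checked against all permutations: 282 km is optimal.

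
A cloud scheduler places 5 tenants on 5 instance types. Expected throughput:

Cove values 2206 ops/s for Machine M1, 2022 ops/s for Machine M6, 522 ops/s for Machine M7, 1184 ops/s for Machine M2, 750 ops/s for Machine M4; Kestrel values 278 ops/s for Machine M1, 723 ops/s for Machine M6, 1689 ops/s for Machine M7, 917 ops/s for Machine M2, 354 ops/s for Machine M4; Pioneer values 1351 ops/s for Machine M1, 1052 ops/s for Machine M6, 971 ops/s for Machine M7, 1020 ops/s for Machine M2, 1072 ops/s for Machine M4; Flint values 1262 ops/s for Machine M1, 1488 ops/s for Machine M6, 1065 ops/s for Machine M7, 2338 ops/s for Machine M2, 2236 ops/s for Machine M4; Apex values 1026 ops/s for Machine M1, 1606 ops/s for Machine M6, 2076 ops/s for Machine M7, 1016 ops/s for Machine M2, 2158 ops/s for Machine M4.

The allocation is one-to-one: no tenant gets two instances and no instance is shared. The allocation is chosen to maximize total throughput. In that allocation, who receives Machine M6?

This is a one-to-one assignment (maximum-weight bipartite matching).
Optimal: Cove→Machine M6 (2022 ops/s), Kestrel→Machine M7 (1689 ops/s), Pioneer→Machine M1 (1351 ops/s), Flint→Machine M2 (2338 ops/s), Apex→Machine M4 (2158 ops/s) — total 2022+1689+1351+2338+2158 = 9558 ops/s.
Column-greedy (each instance in turn goes to its best remaining tenant) gives 8911 ops/s, worse by 647.
Swapping Pioneer↔Apex (Pioneer→Machine M4 1072 ops/s, Apex→Machine M1 1026 ops/s) loses 1411.
Checked against all permutations: 9558 ops/s is optimal.
Cove's own top instance is Machine M1 (2206 ops/s), but forcing Cove→Machine M1 and reassigning the rest optimally gives only 9443 ops/s — worse by 115.

Cove receives Machine M6.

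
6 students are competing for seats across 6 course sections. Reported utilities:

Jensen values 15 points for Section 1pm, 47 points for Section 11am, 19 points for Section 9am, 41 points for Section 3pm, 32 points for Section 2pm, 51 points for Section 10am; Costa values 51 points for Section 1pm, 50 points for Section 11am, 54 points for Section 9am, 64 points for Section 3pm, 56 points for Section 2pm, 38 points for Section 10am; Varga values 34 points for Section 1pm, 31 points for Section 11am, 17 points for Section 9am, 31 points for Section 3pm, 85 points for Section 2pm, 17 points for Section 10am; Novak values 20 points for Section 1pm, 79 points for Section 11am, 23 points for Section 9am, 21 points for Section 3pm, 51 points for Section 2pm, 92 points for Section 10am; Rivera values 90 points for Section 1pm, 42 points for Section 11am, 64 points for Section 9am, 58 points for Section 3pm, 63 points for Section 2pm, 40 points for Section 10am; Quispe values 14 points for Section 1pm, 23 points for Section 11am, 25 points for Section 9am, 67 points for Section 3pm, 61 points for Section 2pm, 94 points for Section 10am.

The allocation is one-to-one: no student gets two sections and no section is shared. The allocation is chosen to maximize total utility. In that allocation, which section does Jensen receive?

Jensen receives Section 3pm.

Optimal: Jensen→Section 3pm (41 points), Costa→Section 9am (54 points), Varga→Section 2pm (85 points), Novak→Section 11am (79 points), Rivera→Section 1pm (90 points), Quispe→Section 10am (94 points) — total 41+54+85+79+90+94 = 443 points.
Max-entry greedy (repeatedly take the single best remaining cell) gives 431 points, worse by 12.
Jensen's own top section is Section 10am (51 points), but forcing Jensen→Section 10am and reassigning the rest optimally gives only 426 points — worse by 17.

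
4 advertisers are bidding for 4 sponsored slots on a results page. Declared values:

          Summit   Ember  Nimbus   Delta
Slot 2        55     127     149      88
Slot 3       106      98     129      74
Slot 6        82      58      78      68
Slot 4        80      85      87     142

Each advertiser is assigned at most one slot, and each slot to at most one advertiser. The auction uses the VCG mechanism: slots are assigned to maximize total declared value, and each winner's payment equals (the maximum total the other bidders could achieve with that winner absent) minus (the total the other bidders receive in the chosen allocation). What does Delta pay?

Efficient allocation: Summit→Slot 6 ($82), Ember→Slot 2 ($127), Nimbus→Slot 3 ($129), Delta→Slot 4 ($142); total welfare W = $480.
Delta receives Slot 4 at value $142, so the others get W − 142 = $338.
Without Delta: best allocation of the remaining 3 bidders over all 4 slots is Summit→Slot 3 ($106), Ember→Slot 4 ($85), Nimbus→Slot 2 ($149), total $340.
VCG payment = (others' best without Delta) − (others' welfare with Delta) = 340 − 338 = $2.

Delta pays $2.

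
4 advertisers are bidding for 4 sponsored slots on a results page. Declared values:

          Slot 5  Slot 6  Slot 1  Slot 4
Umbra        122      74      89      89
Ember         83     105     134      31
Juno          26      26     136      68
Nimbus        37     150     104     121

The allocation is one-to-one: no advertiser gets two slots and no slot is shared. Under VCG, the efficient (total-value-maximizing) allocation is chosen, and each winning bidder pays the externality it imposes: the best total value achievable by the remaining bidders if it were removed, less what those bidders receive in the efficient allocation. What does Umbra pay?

Efficient allocation: Umbra→Slot 5 ($122), Ember→Slot 6 ($105), Juno→Slot 1 ($136), Nimbus→Slot 4 ($121); total welfare W = $484.
Umbra receives Slot 5 at value $122, so the others get W − 122 = $362.
Without Umbra: best allocation of the remaining 3 bidders over all 4 slots is Ember→Slot 5 ($83), Juno→Slot 1 ($136), Nimbus→Slot 6 ($150), total $369.
VCG payment = (others' best without Umbra) − (others' welfare with Umbra) = 369 − 362 = $7.

Umbra pays $7.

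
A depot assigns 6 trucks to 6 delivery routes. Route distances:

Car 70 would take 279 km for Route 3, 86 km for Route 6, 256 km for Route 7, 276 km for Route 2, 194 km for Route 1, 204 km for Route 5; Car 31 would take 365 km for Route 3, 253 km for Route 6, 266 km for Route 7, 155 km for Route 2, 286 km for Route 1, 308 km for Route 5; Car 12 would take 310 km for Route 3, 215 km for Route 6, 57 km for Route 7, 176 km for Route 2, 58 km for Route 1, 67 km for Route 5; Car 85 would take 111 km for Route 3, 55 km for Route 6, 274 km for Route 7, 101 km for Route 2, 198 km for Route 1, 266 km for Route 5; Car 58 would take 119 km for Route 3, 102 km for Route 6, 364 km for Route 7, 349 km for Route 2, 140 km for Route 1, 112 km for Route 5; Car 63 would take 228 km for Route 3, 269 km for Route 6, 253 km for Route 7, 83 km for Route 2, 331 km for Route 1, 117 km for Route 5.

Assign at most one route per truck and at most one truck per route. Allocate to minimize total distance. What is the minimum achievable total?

This is a one-to-one assignment (minimum-cost bipartite matching).
Optimal: Car 70→Route 6 (86 km), Car 31→Route 2 (155 km), Car 12→Route 7 (57 km), Car 85→Route 3 (111 km), Car 58→Route 1 (140 km), Car 63→Route 5 (117 km) — total 86+155+57+111+140+117 = 666 km.
Row-greedy (each truck in turn takes its cheapest remaining route) gives 852 km, worse by 186.
Swapping Car 63↔Car 85 (Car 63→Route 3 228 km, Car 85→Route 5 266 km) adds 266.
No other one-to-one assignment undercuts 666 km.

Min total: 666 km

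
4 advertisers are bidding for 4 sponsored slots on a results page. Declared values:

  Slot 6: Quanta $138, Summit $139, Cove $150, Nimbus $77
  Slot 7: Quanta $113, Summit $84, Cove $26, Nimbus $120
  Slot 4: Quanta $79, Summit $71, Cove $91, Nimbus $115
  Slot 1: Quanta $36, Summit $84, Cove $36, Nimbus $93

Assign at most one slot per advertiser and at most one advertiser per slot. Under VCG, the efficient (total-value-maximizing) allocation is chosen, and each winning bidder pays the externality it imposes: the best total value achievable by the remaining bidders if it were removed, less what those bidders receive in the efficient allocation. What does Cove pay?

Efficient allocation: Quanta→Slot 7 ($113), Summit→Slot 1 ($84), Cove→Slot 6 ($150), Nimbus→Slot 4 ($115); total welfare W = $462.
Cove receives Slot 6 at value $150, so the others get W − 150 = $312.
Without Cove: best allocation of the remaining 3 bidders over all 4 slots is Quanta→Slot 7 ($113), Summit→Slot 6 ($139), Nimbus→Slot 4 ($115), total $367.
VCG payment = (others' best without Cove) − (others' welfare with Cove) = 367 − 312 = $55.

Cove pays $55.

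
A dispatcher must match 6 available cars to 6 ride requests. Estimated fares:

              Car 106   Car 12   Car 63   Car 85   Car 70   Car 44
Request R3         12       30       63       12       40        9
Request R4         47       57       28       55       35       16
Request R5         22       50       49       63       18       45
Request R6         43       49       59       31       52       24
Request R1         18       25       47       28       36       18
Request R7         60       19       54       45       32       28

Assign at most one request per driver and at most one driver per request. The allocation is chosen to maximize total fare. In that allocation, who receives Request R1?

Optimal: Car 106→Request R7 ($60), Car 12→Request R4 ($57), Car 63→Request R3 ($63), Car 85→Request R5 ($63), Car 70→Request R6 ($52), Car 44→Request R1 ($18) — total 60+57+63+63+52+18 = $313.
Column-greedy (each request in turn goes to its best remaining driver) gives $281, worse by 32.
Next-best assignment: Car 106→Request R7, Car 12→Request R6, Car 63→Request R3, Car 85→Request R4, Car 70→Request R1, Car 44→Request R5 = $308.
Car 44's own top request is Request R5 ($45), but forcing Car 44→Request R5 and reassigning the rest optimally gives only $308 — worse by 5.

Car 44 receives Request R1.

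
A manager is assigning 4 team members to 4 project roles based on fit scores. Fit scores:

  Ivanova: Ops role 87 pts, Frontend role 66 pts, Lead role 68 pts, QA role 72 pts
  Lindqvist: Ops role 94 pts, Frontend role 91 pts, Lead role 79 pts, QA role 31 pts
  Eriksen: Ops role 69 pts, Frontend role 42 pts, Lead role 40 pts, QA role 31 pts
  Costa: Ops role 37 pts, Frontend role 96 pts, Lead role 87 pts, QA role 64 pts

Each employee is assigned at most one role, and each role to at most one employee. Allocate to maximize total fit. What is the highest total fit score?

This is a one-to-one assignment (maximum-weight bipartite matching).
Optimal: Ivanova→QA role (72 pts), Lindqvist→Frontend role (91 pts), Eriksen→Ops role (69 pts), Costa→Lead role (87 pts) — total 72+91+69+87 = 319 pts.
Column-greedy (each role in turn goes to its best remaining employee) gives 289 pts, worse by 30.
No other one-to-one assignment exceeds 319 pts.

Maximum total: 319 pts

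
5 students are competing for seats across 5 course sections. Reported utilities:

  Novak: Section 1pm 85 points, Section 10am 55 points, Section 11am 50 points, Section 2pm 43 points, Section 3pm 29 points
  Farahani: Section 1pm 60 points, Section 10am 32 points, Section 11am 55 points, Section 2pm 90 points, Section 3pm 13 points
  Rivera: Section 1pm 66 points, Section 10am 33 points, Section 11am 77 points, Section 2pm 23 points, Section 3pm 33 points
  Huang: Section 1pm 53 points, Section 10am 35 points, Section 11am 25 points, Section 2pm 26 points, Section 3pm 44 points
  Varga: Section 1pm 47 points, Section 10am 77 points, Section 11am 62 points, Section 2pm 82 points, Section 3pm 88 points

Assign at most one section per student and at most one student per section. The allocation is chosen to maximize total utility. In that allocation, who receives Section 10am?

Huang receives Section 10am.

Optimal: Novak→Section 1pm (85 points), Farahani→Section 2pm (90 points), Rivera→Section 11am (77 points), Huang→Section 10am (35 points), Varga→Section 3pm (88 points) — total 85+90+77+35+88 = 375 points.
Row-greedy (each student in turn takes its best remaining section) gives 373 points, worse by 2.
Huang's own top section is Section 1pm (53 points), but forcing Huang→Section 1pm and reassigning the rest optimally gives only 363 points — worse by 12.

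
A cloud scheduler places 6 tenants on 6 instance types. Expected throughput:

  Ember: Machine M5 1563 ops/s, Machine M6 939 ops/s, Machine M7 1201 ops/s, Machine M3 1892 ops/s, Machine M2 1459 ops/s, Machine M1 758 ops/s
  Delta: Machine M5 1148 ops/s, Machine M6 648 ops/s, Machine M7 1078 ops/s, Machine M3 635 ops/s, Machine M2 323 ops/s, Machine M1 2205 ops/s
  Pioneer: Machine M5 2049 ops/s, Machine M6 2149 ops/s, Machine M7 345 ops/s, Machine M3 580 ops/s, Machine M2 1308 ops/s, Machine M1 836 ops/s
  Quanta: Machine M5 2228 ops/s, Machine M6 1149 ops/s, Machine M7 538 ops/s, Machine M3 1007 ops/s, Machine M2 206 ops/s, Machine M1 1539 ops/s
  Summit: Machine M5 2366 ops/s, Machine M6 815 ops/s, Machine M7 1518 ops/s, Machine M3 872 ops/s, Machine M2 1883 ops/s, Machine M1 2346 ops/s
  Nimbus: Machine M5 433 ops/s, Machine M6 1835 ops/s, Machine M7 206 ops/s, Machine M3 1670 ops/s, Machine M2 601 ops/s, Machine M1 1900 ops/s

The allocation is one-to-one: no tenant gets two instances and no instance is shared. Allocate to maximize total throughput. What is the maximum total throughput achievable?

Optimal: Ember→Machine M7 (1201 ops/s), Delta→Machine M1 (2205 ops/s), Pioneer→Machine M6 (2149 ops/s), Quanta→Machine M5 (2228 ops/s), Summit→Machine M2 (1883 ops/s), Nimbus→Machine M3 (1670 ops/s) — total 1201+2205+2149+2228+1883+1670 = 11336 ops/s.
Row-greedy (each tenant in turn takes its best remaining instance) gives 10563 ops/s, worse by 773.
Swapping Summit↔Ember (Summit→Machine M7 1518 ops/s, Ember→Machine M2 1459 ops/s) loses 107.
Every other assignment is strictly worse.

Maximum total: 11336 ops/s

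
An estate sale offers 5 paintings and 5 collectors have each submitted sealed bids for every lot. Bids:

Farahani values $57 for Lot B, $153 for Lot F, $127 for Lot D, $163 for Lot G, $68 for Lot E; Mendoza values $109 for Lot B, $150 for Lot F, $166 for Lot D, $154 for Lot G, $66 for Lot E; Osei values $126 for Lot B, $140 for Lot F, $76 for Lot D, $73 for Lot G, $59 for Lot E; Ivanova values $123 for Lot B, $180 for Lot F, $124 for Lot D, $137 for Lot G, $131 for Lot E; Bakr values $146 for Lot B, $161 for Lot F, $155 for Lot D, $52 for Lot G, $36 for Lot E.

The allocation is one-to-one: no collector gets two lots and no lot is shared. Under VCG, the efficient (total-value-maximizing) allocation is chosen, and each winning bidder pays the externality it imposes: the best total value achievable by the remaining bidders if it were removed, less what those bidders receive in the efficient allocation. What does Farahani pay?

Farahani pays $31.

Efficient allocation: Farahani→Lot G ($163), Mendoza→Lot D ($166), Osei→Lot B ($126), Ivanova→Lot E ($131), Bakr→Lot F ($161); total welfare W = $747.
Farahani receives Lot G at value $163, so the others get W − 163 = $584.
Without Farahani: best allocation of the remaining 4 bidders over all 5 lots is Mendoza→Lot G ($154), Osei→Lot B ($126), Ivanova→Lot F ($180), Bakr→Lot D ($155), total $615.
VCG payment = (others' best without Farahani) − (others' welfare with Farahani) = 615 − 584 = $31.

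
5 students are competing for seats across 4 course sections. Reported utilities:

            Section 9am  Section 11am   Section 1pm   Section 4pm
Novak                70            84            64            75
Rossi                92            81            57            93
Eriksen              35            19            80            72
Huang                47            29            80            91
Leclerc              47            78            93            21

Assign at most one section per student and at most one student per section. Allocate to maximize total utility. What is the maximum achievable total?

Optimal: Rossi→Section 9am (92 points), Novak→Section 11am (84 points), Leclerc→Section 1pm (93 points), Huang→Section 4pm (91 points) — total 92+84+93+91 = 360 points.
Max-entry greedy (repeatedly take the single best remaining cell) gives 317 points, worse by 43.
No other one-to-one assignment exceeds 360 points.

Max total: 360 points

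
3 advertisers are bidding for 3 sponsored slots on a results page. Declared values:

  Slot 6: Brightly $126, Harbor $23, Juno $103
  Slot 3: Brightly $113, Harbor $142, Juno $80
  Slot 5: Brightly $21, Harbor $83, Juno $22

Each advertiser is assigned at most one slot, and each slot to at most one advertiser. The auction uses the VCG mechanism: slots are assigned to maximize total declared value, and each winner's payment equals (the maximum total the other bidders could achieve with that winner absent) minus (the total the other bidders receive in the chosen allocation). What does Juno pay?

Juno pays $72.

Efficient allocation: Brightly→Slot 3 ($113), Harbor→Slot 5 ($83), Juno→Slot 6 ($103); total welfare W = $299.
Juno receives Slot 6 at value $103, so the others get W − 103 = $196.
Without Juno: best allocation of the remaining 2 bidders over all 3 slots is Brightly→Slot 6 ($126), Harbor→Slot 3 ($142), total $268.
VCG payment = (others' best without Juno) − (others' welfare with Juno) = 268 − 196 = $72.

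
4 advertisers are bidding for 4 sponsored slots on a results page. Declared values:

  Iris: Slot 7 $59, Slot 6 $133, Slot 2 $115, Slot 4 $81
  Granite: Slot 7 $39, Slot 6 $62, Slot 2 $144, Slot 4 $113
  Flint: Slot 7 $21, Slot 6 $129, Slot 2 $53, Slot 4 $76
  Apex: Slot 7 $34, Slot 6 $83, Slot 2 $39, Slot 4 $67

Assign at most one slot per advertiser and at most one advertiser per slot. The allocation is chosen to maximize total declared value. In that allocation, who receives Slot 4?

Apex receives Slot 4.

Optimal: Iris→Slot 7 ($59), Granite→Slot 2 ($144), Flint→Slot 6 ($129), Apex→Slot 4 ($67) — total 59+144+129+67 = $399.
Max-entry greedy (repeatedly take the single best remaining cell) gives $387, worse by 12.
Next-best assignment: Iris→Slot 2, Granite→Slot 4, Flint→Slot 6, Apex→Slot 7 = $391.
No other one-to-one assignment exceeds $399.
Apex's own top slot is Slot 6 ($83), but forcing Apex→Slot 6 and reassigning the rest optimally gives only $362 — worse by 37.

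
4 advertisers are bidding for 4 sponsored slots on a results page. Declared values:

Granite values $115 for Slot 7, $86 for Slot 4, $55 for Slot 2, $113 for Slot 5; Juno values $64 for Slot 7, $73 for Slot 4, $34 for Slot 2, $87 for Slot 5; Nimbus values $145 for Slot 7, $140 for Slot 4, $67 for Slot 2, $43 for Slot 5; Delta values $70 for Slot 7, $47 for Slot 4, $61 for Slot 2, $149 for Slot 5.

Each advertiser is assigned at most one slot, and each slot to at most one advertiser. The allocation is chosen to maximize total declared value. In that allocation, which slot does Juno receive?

Juno receives Slot 2.

Treat this as an assignment problem: match each advertiser to one slot.
Optimal: Granite→Slot 7 ($115), Juno→Slot 2 ($34), Nimbus→Slot 4 ($140), Delta→Slot 5 ($149) — total 115+34+140+149 = $438.
Column-greedy (each slot in turn goes to its best remaining advertiser) gives $379, worse by 59.
Next-best assignment: Granite→Slot 2, Juno→Slot 4, Nimbus→Slot 7, Delta→Slot 5 = $422.
Juno's own top slot is Slot 5 ($87), but forcing Juno→Slot 5 and reassigning the rest optimally gives only $403 — worse by 35.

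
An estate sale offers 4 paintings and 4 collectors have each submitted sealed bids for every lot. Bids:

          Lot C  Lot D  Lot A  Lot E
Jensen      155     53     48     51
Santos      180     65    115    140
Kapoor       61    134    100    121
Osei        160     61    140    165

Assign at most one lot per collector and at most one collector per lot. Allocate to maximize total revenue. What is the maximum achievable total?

This is the linear assignment problem.
Optimal: Jensen→Lot C ($155), Santos→Lot A ($115), Kapoor→Lot D ($134), Osei→Lot E ($165) — total 155+115+134+165 = $569.
Max-entry greedy (repeatedly take the single best remaining cell) gives $527, worse by 42.

Maximum total: $569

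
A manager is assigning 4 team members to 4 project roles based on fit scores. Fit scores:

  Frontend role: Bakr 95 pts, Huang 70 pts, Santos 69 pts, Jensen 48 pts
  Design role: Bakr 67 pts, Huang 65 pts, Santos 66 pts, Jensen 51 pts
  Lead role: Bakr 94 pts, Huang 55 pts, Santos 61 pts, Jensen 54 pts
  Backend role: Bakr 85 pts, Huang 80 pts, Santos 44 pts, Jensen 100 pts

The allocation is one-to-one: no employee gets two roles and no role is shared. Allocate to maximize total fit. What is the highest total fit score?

Optimal: Bakr→Lead role (94 pts), Huang→Frontend role (70 pts), Santos→Design role (66 pts), Jensen→Backend role (100 pts) — total 94+70+66+100 = 330 pts.
Next-best assignment: Bakr→Lead role, Huang→Design role, Santos→Frontend role, Jensen→Backend role = 328 pts.
Swapping Huang↔Jensen (Huang→Backend role 80 pts, Jensen→Frontend role 48 pts) loses 42.

Maximum total: 330 pts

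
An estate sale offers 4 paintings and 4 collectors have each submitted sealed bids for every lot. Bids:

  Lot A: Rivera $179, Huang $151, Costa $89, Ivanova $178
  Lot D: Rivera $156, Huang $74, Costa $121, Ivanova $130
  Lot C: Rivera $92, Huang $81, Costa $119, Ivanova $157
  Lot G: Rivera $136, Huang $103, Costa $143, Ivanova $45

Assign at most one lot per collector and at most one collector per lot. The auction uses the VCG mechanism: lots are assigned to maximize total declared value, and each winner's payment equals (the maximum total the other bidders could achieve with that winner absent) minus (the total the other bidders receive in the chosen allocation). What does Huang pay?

Huang pays $23.

Efficient allocation: Rivera→Lot D ($156), Huang→Lot A ($151), Costa→Lot G ($143), Ivanova→Lot C ($157); total welfare W = $607.
Huang receives Lot A at value $151, so the others get W − 151 = $456.
Without Huang: best allocation of the remaining 3 bidders over all 4 lots is Rivera→Lot A ($179), Costa→Lot G ($143), Ivanova→Lot C ($157), total $479.
VCG payment = (others' best without Huang) − (others' welfare with Huang) = 479 − 456 = $23.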